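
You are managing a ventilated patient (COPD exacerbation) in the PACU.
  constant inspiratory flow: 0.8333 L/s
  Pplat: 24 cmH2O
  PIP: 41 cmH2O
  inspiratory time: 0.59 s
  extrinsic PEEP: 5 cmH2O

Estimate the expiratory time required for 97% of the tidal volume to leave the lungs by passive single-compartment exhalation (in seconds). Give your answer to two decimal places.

1.85

Vt = flow × Ti = 0.8333 L/s × 0.59 s × 1000 mL/L = 491.65 mL.
R = (PIP − Pplat)/V̇ = (41 − 24) / 0.8333 = 17.0/0.8333 = 20.401 cmH2O·s/L.
C = Vt/(Pplat − PEEP) = 491.65 / (24 − 5) = 491.65/19.0 = 25.876 mL/cmH2O.
τ = R × C = 20.401 × 0.02588 L/cmH2O = 0.528 s.
t = −τ·ln(1 − 0.97) = −0.528·ln(0.03) = 1.851 s.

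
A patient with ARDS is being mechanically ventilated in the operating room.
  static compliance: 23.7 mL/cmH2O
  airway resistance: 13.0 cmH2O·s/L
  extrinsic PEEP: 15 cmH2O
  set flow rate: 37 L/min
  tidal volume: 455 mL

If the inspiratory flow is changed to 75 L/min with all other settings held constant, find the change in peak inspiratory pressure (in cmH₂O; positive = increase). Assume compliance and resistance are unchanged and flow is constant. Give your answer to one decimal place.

8.2

Flow: 37 L/min ÷ 60 = 0.6167 L/s.
New flow: 75 L/min ÷ 60 = 1.25 L/s.
PIP = Vt/C + R·V̇ + PEEP (constant-flow equation of motion).
Only the resistive term changes: ΔPIP = R × ΔV̇ = 13.0 × (1.25 − 0.6167) = 13.0 × 0.6333 = 8.233 cmH2O.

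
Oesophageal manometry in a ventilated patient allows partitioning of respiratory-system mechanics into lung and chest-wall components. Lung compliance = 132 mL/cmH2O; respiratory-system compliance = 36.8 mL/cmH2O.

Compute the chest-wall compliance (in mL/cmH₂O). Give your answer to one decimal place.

51.0

1/Ccw = 1/Crs − 1/CL.
1/Ccw = 1/36.8 − 1/132 = 0.0196.
Ccw = 51.02 mL/cmH2O.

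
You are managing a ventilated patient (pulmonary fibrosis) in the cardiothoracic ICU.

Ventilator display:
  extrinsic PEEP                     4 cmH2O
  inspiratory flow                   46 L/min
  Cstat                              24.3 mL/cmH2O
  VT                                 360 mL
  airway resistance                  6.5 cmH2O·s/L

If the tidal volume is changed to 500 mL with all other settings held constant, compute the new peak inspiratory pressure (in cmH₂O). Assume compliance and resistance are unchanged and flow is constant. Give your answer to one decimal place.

29.6

Flow: 46 L/min ÷ 60 = 0.7667 L/s.
PIP = Vt/C + R·V̇ + PEEP (constant-flow equation of motion).
Only the elastic term changes: ΔPIP = ΔVt / C = (500 − 360) / 24.3 = 5.761 cmH2O.
Original PIP = 360/24.3 + 6.5×0.7667 + 4 = 23.798 cmH2O; new PIP = 23.798 + (5.761) = 29.559 cmH2O.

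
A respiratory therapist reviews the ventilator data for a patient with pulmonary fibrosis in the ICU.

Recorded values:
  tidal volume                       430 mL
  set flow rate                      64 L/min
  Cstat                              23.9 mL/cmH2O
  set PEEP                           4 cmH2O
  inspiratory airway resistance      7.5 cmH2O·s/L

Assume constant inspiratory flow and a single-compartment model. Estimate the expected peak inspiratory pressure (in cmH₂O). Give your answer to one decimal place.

Flow: 64 L/min ÷ 60 = 1.0667 L/s.
Equation of motion (constant flow): PIP = Vt/C + R·V̇ + PEEP.
PIP = 430/23.9 + 7.5×1.0667 + 4 = 17.992 + 8.0 + 4 = 29.992 cmH2O.

30.0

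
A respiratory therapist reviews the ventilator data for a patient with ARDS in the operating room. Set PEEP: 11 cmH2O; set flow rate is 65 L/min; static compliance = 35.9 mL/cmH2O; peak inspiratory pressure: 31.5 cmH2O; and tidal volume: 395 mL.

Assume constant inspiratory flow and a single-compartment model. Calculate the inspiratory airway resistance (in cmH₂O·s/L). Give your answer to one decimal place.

8.8

Flow: 65 L/min ÷ 60 = 1.0833 L/s.
Equation of motion (constant flow): PIP = Vt/C + R·V̇ + PEEP.
R·V̇ = PIP − Vt/C − PEEP = 31.5 − 395/35.9 − 11 = 31.5 − 11.003 − 11 = 9.497 cmH2O.
R = 9.497 / 1.0833 = 8.767 cmH2O·s/L.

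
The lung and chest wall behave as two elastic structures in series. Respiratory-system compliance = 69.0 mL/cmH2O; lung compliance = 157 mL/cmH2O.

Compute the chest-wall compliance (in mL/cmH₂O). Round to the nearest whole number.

123

1/Ccw = 1/Crs − 1/CL.
1/Ccw = 1/69.0 − 1/157 = 0.008123.
Ccw = 123.11 mL/cmH2O.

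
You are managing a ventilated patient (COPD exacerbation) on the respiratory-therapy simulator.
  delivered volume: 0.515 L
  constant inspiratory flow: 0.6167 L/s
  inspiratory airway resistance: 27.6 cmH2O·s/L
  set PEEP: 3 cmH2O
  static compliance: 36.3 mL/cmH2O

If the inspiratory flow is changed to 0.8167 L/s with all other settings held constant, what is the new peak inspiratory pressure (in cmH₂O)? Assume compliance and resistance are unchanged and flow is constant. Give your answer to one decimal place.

39.7

PIP = Vt/C + R·V̇ + PEEP (constant-flow equation of motion).
Only the resistive term changes: ΔPIP = R × ΔV̇ = 27.6 × (0.8167 − 0.6167) = 27.6 × 0.2 = 5.52 cmH2O.
Original PIP = 515/36.3 + 27.6×0.6167 + 3 = 34.208 cmH2O; new PIP = 34.208 + (5.52) = 39.728 cmH2O.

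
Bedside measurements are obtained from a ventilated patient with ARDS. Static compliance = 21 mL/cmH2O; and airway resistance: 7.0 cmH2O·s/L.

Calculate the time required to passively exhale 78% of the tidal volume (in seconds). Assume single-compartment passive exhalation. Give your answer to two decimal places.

0.22

τ = R × C = 7.0 × 21 mL/cmH2O = 7.0 × 0.021 L/cmH2O = 0.147 s.
Exhaled fraction f = 1 − e^(−t/τ) → t = −τ·ln(1 − f) = −0.147·ln(0.22) = 0.2226 s.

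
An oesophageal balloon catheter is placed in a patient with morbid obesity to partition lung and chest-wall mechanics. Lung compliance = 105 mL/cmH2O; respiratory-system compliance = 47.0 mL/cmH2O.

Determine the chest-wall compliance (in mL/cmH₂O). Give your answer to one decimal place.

1/Ccw = 1/Crs − 1/CL.
1/Ccw = 1/47.0 − 1/105 = 0.01175.
Ccw = 85.106 mL/cmH2O.

85.1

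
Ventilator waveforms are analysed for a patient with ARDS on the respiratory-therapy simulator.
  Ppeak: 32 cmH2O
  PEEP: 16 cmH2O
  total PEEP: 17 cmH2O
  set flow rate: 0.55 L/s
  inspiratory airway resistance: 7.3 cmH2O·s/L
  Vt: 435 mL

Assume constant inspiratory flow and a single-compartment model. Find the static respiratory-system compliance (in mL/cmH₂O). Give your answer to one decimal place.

Total PEEP = 17 cmH2O (set 16 + intrinsic 1); this is the baseline alveolar pressure.
Equation of motion (constant flow): PIP = Vt/C + R·V̇ + PEEP.
Vt/C = PIP − R·V̇ − PEEP = 32 − 7.3×0.55 − 17 = 32 − 4.015 − 17 = 10.985 cmH2O.
C = Vt / 10.985 = 435 / 10.985 = 39.599 mL/cmH2O.

39.6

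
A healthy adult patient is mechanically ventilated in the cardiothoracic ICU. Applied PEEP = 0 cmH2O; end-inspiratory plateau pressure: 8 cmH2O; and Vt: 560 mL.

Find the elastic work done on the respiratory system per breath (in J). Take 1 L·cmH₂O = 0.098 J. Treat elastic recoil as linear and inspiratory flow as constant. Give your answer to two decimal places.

0.22

Elastic work ≈ ½ × (Pplat − PEEP) × Vt = 0.5 × (8 − 0) × 0.560 L = 0.5 × 8.0 × 0.560 = 2.24 L·cmH2O.
× 0.098 J/(L·cmH2O) → 0.2195 J.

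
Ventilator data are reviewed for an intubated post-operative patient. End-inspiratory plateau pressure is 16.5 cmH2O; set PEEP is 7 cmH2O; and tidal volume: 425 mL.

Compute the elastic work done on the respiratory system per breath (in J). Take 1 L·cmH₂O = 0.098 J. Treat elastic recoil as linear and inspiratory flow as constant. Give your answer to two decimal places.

0.20

Elastic work ≈ ½ × (Pplat − PEEP) × Vt = 0.5 × (16.5 − 7) × 0.425 L = 0.5 × 9.5 × 0.425 = 2.019 L·cmH2O.
× 0.098 J/(L·cmH2O) → 0.1979 J.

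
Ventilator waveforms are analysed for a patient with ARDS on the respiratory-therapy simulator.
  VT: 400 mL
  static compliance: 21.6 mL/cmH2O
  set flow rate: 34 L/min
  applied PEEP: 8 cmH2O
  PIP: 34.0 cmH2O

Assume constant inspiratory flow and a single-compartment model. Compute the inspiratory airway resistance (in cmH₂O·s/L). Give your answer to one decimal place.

Flow: 34 L/min ÷ 60 = 0.5667 L/s.
Equation of motion (constant flow): PIP = Vt/C + R·V̇ + PEEP.
R·V̇ = PIP − Vt/C − PEEP = 34.0 − 400/21.6 − 8 = 34.0 − 18.519 − 8 = 7.481 cmH2O.
R = 7.481 / 0.5667 = 13.201 cmH2O·s/L.

13.2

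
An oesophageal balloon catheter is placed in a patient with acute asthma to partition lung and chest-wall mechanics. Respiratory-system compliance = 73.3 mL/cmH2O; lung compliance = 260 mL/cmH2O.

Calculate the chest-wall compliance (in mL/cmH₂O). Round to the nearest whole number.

102

1/Ccw = 1/Crs − 1/CL.
1/Ccw = 1/73.3 − 1/260 = 0.009796.
Ccw = 102.08 mL/cmH2O.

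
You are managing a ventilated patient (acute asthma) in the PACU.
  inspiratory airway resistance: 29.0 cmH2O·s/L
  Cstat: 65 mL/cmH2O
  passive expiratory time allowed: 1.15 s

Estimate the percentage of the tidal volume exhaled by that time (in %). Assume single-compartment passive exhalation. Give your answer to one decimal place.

τ = R × C = 29.0 × 65 mL/cmH2O = 29.0 × 0.065 L/cmH2O = 1.885 s.
Passive exhalation: V(t)/V₀ = e^(−t/τ) = e^(−1.15/1.885) = 0.5433.
Fraction exhaled = 1 − 0.5433 = 0.4567 → 45.67%.

45.7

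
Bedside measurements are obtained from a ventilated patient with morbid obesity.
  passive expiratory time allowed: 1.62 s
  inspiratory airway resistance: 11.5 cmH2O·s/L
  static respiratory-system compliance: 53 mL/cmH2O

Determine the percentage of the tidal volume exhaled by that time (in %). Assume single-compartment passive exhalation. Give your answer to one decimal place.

τ = R × C = 11.5 × 53 mL/cmH2O = 11.5 × 0.053 L/cmH2O = 0.6095 s.
Passive exhalation: V(t)/V₀ = e^(−t/τ) = e^(−1.62/0.6095) = 0.07009.
Fraction exhaled = 1 − 0.07009 = 0.9299 → 92.99%.

93.0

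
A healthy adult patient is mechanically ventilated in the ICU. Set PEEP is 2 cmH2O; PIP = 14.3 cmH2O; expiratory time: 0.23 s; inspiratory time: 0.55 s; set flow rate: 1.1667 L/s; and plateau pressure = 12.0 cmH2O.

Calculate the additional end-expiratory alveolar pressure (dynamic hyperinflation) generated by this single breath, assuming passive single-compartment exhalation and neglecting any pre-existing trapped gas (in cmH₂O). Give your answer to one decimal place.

Vt = flow × Ti = 1.1667 L/s × 0.55 s × 1000 mL/L = 641.69 mL.
R = (PIP − Pplat)/V̇ = (14.3 − 12.0) / 1.1667 = 2.3/1.1667 = 1.971 cmH2O·s/L.
C = Vt/(Pplat − PEEP) = 641.69 / (12.0 − 2) = 641.69/10.0 = 64.169 mL/cmH2O.
τ = R × C = 1.971 × 0.06417 L/cmH2O = 0.1265 s.
Fraction remaining = e^(−Te/τ) = e^(−0.23/0.1265) = 0.1623; trapped volume = 641.69 × 0.1623 = 104.15 mL.
Additional alveolar pressure from trapping ≈ V_trapped / C = 104.15 / 64.169 = 1.623 cmH2O.

1.6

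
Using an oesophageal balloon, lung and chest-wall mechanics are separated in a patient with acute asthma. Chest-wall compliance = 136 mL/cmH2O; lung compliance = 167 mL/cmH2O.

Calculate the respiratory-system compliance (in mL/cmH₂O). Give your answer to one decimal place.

75.0

Lung and chest wall are elastances in series: 1/Crs = 1/CL + 1/Ccw.
1/Crs = 1/167 + 1/136 = 0.01334.
Crs = 74.963 mL/cmH2O.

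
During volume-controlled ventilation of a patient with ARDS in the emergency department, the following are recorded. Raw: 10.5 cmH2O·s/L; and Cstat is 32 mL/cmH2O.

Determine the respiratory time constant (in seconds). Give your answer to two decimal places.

τ = R × C = 10.5 × 32 mL/cmH2O = 10.5 × 0.032 L/cmH2O = 0.336 s.

0.34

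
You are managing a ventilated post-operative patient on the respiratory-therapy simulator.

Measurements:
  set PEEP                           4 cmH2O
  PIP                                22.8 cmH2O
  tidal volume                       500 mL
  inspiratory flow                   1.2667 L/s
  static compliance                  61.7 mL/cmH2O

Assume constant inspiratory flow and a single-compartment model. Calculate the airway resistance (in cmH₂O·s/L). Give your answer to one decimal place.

Equation of motion (constant flow): PIP = Vt/C + R·V̇ + PEEP.
R·V̇ = PIP − Vt/C − PEEP = 22.8 − 500/61.7 − 4 = 22.8 − 8.104 − 4 = 10.696 cmH2O.
R = 10.696 / 1.2667 = 8.444 cmH2O·s/L.

8.4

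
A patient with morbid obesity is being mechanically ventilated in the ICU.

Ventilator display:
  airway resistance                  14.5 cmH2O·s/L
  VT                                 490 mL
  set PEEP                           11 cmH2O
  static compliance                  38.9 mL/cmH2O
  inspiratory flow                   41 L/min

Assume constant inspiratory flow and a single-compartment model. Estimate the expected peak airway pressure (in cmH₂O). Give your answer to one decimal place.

Flow: 41 L/min ÷ 60 = 0.6833 L/s.
Equation of motion (constant flow): PIP = Vt/C + R·V̇ + PEEP.
PIP = 490/38.9 + 14.5×0.6833 + 11 = 12.596 + 9.908 + 11 = 33.504 cmH2O.

33.5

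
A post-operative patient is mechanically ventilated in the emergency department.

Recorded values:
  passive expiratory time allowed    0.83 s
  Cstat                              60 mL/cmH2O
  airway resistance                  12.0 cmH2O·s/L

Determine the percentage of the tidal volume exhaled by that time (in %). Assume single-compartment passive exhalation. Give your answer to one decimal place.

τ = R × C = 12.0 × 60 mL/cmH2O = 12.0 × 0.060 L/cmH2O = 0.72 s.
Passive exhalation: V(t)/V₀ = e^(−t/τ) = e^(−0.83/0.72) = 0.3158.
Fraction exhaled = 1 − 0.3158 = 0.6842 → 68.42%.

68.4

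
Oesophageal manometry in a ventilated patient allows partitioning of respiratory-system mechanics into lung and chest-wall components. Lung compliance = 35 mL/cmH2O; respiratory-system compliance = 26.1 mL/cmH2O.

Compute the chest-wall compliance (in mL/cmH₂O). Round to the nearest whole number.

1/Ccw = 1/Crs − 1/CL.
1/Ccw = 1/26.1 − 1/35 = 0.009743.
Ccw = 102.64 mL/cmH2O.

103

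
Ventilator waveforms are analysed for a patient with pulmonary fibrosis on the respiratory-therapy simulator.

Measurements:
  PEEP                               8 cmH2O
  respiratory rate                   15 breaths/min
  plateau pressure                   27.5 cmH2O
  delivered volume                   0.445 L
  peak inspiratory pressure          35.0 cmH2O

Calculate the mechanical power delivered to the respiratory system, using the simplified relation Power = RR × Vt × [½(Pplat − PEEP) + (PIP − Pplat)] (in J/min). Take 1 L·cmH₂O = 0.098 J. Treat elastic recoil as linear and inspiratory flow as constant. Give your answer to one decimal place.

11.3

Per-breath work = Vt × [½(Pplat−PEEP) + (PIP−Pplat)] = 0.445 × [0.5×19.5 + 7.5] = 0.445 × 17.25 = 7.676 L·cmH2O.
Power = 15 × 7.676 = 115.14 L·cmH2O/min.
× 0.098 J/(L·cmH2O) → 11.284 J/min.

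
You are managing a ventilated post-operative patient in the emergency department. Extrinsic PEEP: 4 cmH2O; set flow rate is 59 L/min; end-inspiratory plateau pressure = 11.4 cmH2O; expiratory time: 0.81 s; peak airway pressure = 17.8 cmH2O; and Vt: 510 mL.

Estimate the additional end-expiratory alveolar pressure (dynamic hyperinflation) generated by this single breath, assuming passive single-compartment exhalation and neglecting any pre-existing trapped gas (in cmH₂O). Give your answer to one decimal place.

Flow: 59 L/min ÷ 60 = 0.9833 L/s.
R = (PIP − Pplat)/V̇ = (17.8 − 11.4) / 0.9833 = 6.4/0.9833 = 6.509 cmH2O·s/L.
C = Vt/(Pplat − PEEP) = 510.0 / (11.4 − 4) = 510.0/7.4 = 68.919 mL/cmH2O.
τ = R × C = 6.509 × 0.06892 L/cmH2O = 0.4486 s.
Fraction remaining = e^(−Te/τ) = e^(−0.81/0.4486) = 0.1644; trapped volume = 510.0 × 0.1644 = 83.844 mL.
Additional alveolar pressure from trapping ≈ V_trapped / C = 83.844 / 68.919 = 1.217 cmH2O.

1.2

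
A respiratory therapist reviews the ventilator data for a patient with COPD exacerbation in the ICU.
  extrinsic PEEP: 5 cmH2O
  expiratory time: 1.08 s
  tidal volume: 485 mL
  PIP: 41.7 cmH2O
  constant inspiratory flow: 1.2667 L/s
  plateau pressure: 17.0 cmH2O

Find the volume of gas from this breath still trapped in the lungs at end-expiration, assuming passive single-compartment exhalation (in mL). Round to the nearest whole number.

123

R = (PIP − Pplat)/V̇ = (41.7 − 17.0) / 1.2667 = 24.7/1.2667 = 19.499 cmH2O·s/L.
C = Vt/(Pplat − PEEP) = 485.0 / (17.0 − 5) = 485.0/12.0 = 40.417 mL/cmH2O.
τ = R × C = 19.499 × 0.04042 L/cmH2O = 0.7881 s.
Fraction remaining = e^(−Te/τ) = e^(−1.08/0.7881) = 0.254.
Trapped volume = 485.0 × 0.254 = 123.19 mL.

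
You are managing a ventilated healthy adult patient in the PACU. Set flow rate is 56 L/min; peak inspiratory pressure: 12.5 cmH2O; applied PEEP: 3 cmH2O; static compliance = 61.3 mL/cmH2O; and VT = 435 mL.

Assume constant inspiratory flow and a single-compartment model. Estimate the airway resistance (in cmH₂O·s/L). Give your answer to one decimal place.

Flow: 56 L/min ÷ 60 = 0.9333 L/s.
Equation of motion (constant flow): PIP = Vt/C + R·V̇ + PEEP.
R·V̇ = PIP − Vt/C − PEEP = 12.5 − 435/61.3 − 3 = 12.5 − 7.096 − 3 = 2.404 cmH2O.
R = 2.404 / 0.9333 = 2.576 cmH2O·s/L.

2.6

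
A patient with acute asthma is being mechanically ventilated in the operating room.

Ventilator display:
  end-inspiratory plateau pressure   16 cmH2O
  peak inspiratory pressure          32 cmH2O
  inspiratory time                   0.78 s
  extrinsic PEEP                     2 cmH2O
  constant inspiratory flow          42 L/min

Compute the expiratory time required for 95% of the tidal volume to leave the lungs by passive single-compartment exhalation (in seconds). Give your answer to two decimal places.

2.67

Flow: 42 L/min ÷ 60 = 0.7 L/s.
Vt = flow × Ti = 0.7 L/s × 0.78 s × 1000 mL/L = 546.0 mL.
R = (PIP − Pplat)/V̇ = (32 − 16) / 0.7 = 16.0/0.7 = 22.857 cmH2O·s/L.
C = Vt/(Pplat − PEEP) = 546.0 / (16 − 2) = 546.0/14.0 = 39.0 mL/cmH2O.
τ = R × C = 22.857 × 0.039 L/cmH2O = 0.8914 s.
t = −τ·ln(1 − 0.95) = −0.8914·ln(0.05) = 2.67 s.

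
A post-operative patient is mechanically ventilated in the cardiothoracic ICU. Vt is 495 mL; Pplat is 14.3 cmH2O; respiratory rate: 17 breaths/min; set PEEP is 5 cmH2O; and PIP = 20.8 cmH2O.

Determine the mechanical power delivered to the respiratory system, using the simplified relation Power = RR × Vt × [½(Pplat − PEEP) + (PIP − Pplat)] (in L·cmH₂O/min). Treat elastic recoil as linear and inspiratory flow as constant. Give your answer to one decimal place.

Per-breath work = Vt × [½(Pplat−PEEP) + (PIP−Pplat)] = 0.495 × [0.5×9.3 + 6.5] = 0.495 × 11.15 = 5.519 L·cmH2O.
Power = 17 × 5.519 = 93.823 L·cmH2O/min.

93.8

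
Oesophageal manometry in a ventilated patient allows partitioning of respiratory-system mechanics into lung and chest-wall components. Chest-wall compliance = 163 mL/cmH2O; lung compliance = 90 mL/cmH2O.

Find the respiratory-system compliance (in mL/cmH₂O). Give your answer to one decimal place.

Lung and chest wall are elastances in series: 1/Crs = 1/CL + 1/Ccw.
1/Crs = 1/90 + 1/163 = 0.01725.
Crs = 57.971 mL/cmH2O.

58.0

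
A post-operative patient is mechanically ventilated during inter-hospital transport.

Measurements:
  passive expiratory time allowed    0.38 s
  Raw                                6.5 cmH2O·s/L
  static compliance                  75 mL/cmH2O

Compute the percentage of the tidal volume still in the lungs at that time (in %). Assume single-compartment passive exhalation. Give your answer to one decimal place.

45.9

τ = R × C = 6.5 × 75 mL/cmH2O = 6.5 × 0.075 L/cmH2O = 0.4875 s.
Passive exhalation: V(t)/V₀ = e^(−t/τ) = e^(−0.38/0.4875) = 0.4586.
Fraction remaining = 0.4586 → 45.86%.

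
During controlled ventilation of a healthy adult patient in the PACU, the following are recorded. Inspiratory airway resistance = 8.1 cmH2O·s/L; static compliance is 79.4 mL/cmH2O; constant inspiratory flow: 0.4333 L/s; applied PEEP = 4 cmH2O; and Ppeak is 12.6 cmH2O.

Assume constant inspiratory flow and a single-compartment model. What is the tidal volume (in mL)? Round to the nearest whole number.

404

Equation of motion (constant flow): PIP = Vt/C + R·V̇ + PEEP.
Vt/C = PIP − R·V̇ − PEEP = 12.6 − 3.51 − 4 = 5.09 cmH2O.
Vt = C × 5.09 = 79.4 × 5.09 = 404.15 mL.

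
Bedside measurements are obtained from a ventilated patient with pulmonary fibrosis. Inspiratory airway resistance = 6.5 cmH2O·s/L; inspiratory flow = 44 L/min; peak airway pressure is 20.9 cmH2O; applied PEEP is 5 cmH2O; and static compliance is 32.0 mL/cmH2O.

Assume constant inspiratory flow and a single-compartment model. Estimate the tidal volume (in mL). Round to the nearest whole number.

Flow: 44 L/min ÷ 60 = 0.7333 L/s.
Equation of motion (constant flow): PIP = Vt/C + R·V̇ + PEEP.
Vt/C = PIP − R·V̇ − PEEP = 20.9 − 4.766 − 5 = 11.134 cmH2O.
Vt = C × 11.134 = 32.0 × 11.134 = 356.29 mL.

356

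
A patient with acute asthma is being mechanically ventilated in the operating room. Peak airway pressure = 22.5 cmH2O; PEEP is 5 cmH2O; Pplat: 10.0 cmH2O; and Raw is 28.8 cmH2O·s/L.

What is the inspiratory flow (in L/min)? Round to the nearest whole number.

26

flow = (PIP − Pplat) / Raw = (22.5 − 10.0) / 28.8 = 0.434 L/s × 60 = 26.04 L/min.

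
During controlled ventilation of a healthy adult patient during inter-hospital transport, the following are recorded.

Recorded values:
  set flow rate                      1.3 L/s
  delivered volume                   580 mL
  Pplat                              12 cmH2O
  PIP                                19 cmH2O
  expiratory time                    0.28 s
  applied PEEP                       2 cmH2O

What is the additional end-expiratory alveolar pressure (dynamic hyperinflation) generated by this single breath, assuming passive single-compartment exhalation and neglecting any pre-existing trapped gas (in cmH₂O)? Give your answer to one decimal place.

4.1

R = (PIP − Pplat)/V̇ = (19 − 12) / 1.3 = 7.0/1.3 = 5.385 cmH2O·s/L.
C = Vt/(Pplat − PEEP) = 580.0 / (12 − 2) = 580.0/10.0 = 58.0 mL/cmH2O.
τ = R × C = 5.385 × 0.058 L/cmH2O = 0.3123 s.
Fraction remaining = e^(−Te/τ) = e^(−0.28/0.3123) = 0.408; trapped volume = 580.0 × 0.408 = 236.64 mL.
Additional alveolar pressure from trapping ≈ V_trapped / C = 236.64 / 58.0 = 4.08 cmH2O.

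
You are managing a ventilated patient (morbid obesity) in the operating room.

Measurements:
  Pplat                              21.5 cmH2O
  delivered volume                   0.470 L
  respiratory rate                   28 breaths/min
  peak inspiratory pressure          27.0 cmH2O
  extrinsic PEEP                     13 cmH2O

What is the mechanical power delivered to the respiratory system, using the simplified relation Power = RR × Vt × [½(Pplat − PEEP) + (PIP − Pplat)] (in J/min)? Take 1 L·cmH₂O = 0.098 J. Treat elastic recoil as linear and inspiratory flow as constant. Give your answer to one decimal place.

12.6

Per-breath work = Vt × [½(Pplat−PEEP) + (PIP−Pplat)] = 0.470 × [0.5×8.5 + 5.5] = 0.470 × 9.75 = 4.583 L·cmH2O.
Power = 28 × 4.583 = 128.32 L·cmH2O/min.
× 0.098 J/(L·cmH2O) → 12.575 J/min.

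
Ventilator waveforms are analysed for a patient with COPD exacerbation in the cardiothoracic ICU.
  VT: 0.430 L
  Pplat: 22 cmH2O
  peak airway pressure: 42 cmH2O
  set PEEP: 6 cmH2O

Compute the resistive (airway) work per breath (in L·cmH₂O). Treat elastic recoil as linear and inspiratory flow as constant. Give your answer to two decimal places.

With constant inspiratory flow the resistive pressure is constant at PIP − Pplat = 42 − 22 = 20.0 cmH2O, so resistive work = 20.0 × 0.430 = 8.6 L·cmH2O.

8.60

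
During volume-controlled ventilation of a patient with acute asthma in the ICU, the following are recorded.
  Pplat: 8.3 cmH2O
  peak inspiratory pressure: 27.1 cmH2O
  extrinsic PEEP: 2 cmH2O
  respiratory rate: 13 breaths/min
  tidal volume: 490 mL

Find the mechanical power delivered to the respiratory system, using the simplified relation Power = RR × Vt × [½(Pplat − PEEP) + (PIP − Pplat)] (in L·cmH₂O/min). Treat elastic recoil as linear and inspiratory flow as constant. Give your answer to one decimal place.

Per-breath work = Vt × [½(Pplat−PEEP) + (PIP−Pplat)] = 0.490 × [0.5×6.3 + 18.8] = 0.490 × 21.95 = 10.756 L·cmH2O.
Power = 13 × 10.756 = 139.83 L·cmH2O/min.

139.8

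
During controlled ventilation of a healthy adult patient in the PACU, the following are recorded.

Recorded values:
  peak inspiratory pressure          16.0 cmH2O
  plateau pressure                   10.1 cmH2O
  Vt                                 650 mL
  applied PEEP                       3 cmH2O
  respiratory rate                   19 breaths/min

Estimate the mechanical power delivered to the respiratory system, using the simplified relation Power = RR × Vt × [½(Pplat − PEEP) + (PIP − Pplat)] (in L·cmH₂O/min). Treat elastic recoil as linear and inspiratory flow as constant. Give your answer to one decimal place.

116.7

Per-breath work = Vt × [½(Pplat−PEEP) + (PIP−Pplat)] = 0.650 × [0.5×7.1 + 5.9] = 0.650 × 9.45 = 6.143 L·cmH2O.
Power = 19 × 6.143 = 116.72 L·cmH2O/min.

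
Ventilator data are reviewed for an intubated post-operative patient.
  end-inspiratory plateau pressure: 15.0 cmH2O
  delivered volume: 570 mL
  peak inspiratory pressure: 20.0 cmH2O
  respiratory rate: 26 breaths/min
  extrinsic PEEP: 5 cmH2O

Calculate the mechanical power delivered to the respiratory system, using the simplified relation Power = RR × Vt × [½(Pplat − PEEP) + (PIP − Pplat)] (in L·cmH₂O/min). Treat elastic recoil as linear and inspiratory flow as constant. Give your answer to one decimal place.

148.2

Per-breath work = Vt × [½(Pplat−PEEP) + (PIP−Pplat)] = 0.570 × [0.5×10.0 + 5.0] = 0.570 × 10.0 = 5.7 L·cmH2O.
Power = 26 × 5.7 = 148.2 L·cmH2O/min.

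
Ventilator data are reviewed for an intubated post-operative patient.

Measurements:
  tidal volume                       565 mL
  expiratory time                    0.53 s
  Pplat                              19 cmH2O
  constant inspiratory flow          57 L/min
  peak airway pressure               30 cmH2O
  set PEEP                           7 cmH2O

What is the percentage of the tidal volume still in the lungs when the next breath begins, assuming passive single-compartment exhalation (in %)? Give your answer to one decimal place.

Flow: 57 L/min ÷ 60 = 0.95 L/s.
R = (PIP − Pplat)/V̇ = (30 − 19) / 0.95 = 11.0/0.95 = 11.579 cmH2O·s/L.
C = Vt/(Pplat − PEEP) = 565.0 / (19 − 7) = 565.0/12.0 = 47.083 mL/cmH2O.
τ = R × C = 11.579 × 0.04708 L/cmH2O = 0.5451 s.
Fraction remaining at end-expiration = e^(−Te/τ) = e^(−0.53/0.5451) = 0.3782 → 37.82%.

37.8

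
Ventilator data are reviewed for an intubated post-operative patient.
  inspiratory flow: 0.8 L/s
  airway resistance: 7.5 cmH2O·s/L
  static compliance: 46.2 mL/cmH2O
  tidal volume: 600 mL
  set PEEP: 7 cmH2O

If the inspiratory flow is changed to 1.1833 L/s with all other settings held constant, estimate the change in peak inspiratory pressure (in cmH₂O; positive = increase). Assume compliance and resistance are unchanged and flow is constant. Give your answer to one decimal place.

PIP = Vt/C + R·V̇ + PEEP (constant-flow equation of motion).
Only the resistive term changes: ΔPIP = R × ΔV̇ = 7.5 × (1.1833 − 0.8) = 7.5 × 0.3833 = 2.875 cmH2O.

2.9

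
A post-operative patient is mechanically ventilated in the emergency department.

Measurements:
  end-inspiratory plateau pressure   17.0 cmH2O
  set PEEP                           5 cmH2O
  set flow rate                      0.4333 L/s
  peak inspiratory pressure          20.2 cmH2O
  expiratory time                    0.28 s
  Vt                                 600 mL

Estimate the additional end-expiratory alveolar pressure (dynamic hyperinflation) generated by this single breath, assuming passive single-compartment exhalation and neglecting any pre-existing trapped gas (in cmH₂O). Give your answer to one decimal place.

5.6

R = (PIP − Pplat)/V̇ = (20.2 − 17.0) / 0.4333 = 3.2/0.4333 = 7.385 cmH2O·s/L.
C = Vt/(Pplat − PEEP) = 600.0 / (17.0 − 5) = 600.0/12.0 = 50.0 mL/cmH2O.
τ = R × C = 7.385 × 0.05 L/cmH2O = 0.3693 s.
Fraction remaining = e^(−Te/τ) = e^(−0.28/0.3693) = 0.4685; trapped volume = 600.0 × 0.4685 = 281.1 mL.
Additional alveolar pressure from trapping ≈ V_trapped / C = 281.1 / 50.0 = 5.622 cmH2O.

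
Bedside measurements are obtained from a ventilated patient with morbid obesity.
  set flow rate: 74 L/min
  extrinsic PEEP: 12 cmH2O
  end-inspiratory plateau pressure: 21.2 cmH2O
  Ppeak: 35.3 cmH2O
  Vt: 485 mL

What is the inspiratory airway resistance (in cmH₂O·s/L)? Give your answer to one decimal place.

11.4

Flow: 74 L/min ÷ 60 = 1.2333 L/s.
Raw = (PIP − Pplat) / flow = (35.3 − 21.2) / 1.2333 = 14.1 / 1.2333 = 11.433 cmH2O·s/L.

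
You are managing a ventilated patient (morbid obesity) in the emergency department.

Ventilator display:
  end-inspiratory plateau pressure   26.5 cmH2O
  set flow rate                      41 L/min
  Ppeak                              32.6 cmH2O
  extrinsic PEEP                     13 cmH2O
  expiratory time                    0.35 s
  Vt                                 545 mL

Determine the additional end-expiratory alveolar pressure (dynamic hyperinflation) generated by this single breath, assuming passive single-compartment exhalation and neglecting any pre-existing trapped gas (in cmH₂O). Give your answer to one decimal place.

Flow: 41 L/min ÷ 60 = 0.6833 L/s.
R = (PIP − Pplat)/V̇ = (32.6 − 26.5) / 0.6833 = 6.1/0.6833 = 8.927 cmH2O·s/L.
C = Vt/(Pplat − PEEP) = 545.0 / (26.5 − 13) = 545.0/13.5 = 40.37 mL/cmH2O.
τ = R × C = 8.927 × 0.04037 L/cmH2O = 0.3604 s.
Fraction remaining = e^(−Te/τ) = e^(−0.35/0.3604) = 0.3786; trapped volume = 545.0 × 0.3786 = 206.34 mL.
Additional alveolar pressure from trapping ≈ V_trapped / C = 206.34 / 40.37 = 5.111 cmH2O.

5.1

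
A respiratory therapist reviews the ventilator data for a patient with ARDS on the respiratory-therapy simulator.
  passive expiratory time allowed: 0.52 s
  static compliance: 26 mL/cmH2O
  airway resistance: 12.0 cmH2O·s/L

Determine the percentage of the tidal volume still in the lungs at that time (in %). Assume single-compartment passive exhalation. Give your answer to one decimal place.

τ = R × C = 12.0 × 26 mL/cmH2O = 12.0 × 0.026 L/cmH2O = 0.312 s.
Passive exhalation: V(t)/V₀ = e^(−t/τ) = e^(−0.52/0.312) = 0.1889.
Fraction remaining = 0.1889 → 18.89%.

18.9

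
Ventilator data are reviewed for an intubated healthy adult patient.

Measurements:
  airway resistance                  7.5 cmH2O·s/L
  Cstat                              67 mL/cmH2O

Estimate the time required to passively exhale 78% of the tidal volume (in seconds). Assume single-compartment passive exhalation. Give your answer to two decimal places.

τ = R × C = 7.5 × 67 mL/cmH2O = 7.5 × 0.067 L/cmH2O = 0.5025 s.
Exhaled fraction f = 1 − e^(−t/τ) → t = −τ·ln(1 − f) = −0.5025·ln(0.22) = 0.7608 s.

0.76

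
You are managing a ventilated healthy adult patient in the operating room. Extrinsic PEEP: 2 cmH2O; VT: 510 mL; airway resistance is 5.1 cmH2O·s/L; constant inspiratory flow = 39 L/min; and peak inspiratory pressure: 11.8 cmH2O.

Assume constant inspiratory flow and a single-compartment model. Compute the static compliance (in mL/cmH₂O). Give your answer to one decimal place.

Flow: 39 L/min ÷ 60 = 0.65 L/s.
Equation of motion (constant flow): PIP = Vt/C + R·V̇ + PEEP.
Vt/C = PIP − R·V̇ − PEEP = 11.8 − 5.1×0.65 − 2 = 11.8 − 3.315 − 2 = 6.485 cmH2O.
C = Vt / 6.485 = 510 / 6.485 = 78.643 mL/cmH2O.

78.6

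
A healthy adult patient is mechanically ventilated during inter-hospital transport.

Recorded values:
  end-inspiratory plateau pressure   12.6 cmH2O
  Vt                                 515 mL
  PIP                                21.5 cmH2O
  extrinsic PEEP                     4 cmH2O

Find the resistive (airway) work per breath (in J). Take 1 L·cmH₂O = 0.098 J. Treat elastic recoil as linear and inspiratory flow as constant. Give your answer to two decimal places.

0.45

With constant inspiratory flow the resistive pressure is constant at PIP − Pplat = 21.5 − 12.6 = 8.9 cmH2O, so resistive work = 8.9 × 0.515 = 4.584 L·cmH2O.
× 0.098 J/(L·cmH2O) → 0.4492 J.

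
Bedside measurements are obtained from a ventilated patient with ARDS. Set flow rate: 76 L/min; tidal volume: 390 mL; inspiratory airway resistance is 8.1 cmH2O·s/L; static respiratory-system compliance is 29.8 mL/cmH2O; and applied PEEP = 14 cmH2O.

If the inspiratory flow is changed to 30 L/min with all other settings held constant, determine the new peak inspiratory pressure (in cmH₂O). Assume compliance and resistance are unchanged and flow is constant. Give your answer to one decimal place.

31.1

Flow: 76 L/min ÷ 60 = 1.2667 L/s.
New flow: 30 L/min ÷ 60 = 0.5 L/s.
PIP = Vt/C + R·V̇ + PEEP (constant-flow equation of motion).
Only the resistive term changes: ΔPIP = R × ΔV̇ = 8.1 × (0.5 − 1.2667) = 8.1 × -0.7667 = -6.21 cmH2O.
Original PIP = 390/29.8 + 8.1×1.2667 + 14 = 37.348 cmH2O; new PIP = 37.348 + (-6.21) = 31.138 cmH2O.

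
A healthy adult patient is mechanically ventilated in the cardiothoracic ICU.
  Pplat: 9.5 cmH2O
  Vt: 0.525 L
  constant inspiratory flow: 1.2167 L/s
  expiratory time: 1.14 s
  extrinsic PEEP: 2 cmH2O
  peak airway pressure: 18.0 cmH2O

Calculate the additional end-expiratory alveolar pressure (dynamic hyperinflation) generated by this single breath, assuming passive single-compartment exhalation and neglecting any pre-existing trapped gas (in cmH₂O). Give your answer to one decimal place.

0.7

R = (PIP − Pplat)/V̇ = (18.0 − 9.5) / 1.2167 = 8.5/1.2167 = 6.986 cmH2O·s/L.
C = Vt/(Pplat − PEEP) = 525.0 / (9.5 − 2) = 525.0/7.5 = 70.0 mL/cmH2O.
τ = R × C = 6.986 × 0.07 L/cmH2O = 0.489 s.
Fraction remaining = e^(−Te/τ) = e^(−1.14/0.489) = 0.09717; trapped volume = 525.0 × 0.09717 = 51.014 mL.
Additional alveolar pressure from trapping ≈ V_trapped / C = 51.014 / 70.0 = 0.7288 cmH2O.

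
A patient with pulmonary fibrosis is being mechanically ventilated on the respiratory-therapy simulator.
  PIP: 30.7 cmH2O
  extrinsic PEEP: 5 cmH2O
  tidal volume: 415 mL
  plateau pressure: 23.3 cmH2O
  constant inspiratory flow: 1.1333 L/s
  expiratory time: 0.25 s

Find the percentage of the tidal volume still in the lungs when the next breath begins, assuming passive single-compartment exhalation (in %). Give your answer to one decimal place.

18.5

R = (PIP − Pplat)/V̇ = (30.7 − 23.3) / 1.1333 = 7.4/1.1333 = 6.53 cmH2O·s/L.
C = Vt/(Pplat − PEEP) = 415.0 / (23.3 − 5) = 415.0/18.3 = 22.678 mL/cmH2O.
τ = R × C = 6.53 × 0.02268 L/cmH2O = 0.1481 s.
Fraction remaining at end-expiration = e^(−Te/τ) = e^(−0.25/0.1481) = 0.1849 → 18.49%.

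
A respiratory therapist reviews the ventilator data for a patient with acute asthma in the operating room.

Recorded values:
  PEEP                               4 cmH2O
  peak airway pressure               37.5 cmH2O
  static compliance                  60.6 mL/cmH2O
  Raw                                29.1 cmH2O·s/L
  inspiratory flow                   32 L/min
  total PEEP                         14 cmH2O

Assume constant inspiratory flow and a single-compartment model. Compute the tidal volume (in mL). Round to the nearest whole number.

Flow: 32 L/min ÷ 60 = 0.5333 L/s.
Total PEEP = 14 cmH2O (set 4 + intrinsic 10); this is the baseline alveolar pressure.
Equation of motion (constant flow): PIP = Vt/C + R·V̇ + PEEP.
Vt/C = PIP − R·V̇ − PEEP = 37.5 − 15.519 − 14 = 7.981 cmH2O.
Vt = C × 7.981 = 60.6 × 7.981 = 483.65 mL.

484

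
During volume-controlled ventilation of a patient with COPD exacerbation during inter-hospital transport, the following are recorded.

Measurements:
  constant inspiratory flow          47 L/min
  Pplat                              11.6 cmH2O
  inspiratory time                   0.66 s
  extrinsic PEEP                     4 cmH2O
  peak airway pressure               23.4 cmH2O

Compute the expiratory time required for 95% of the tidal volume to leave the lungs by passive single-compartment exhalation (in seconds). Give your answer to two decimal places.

3.07

Flow: 47 L/min ÷ 60 = 0.7833 L/s.
Vt = flow × Ti = 0.7833 L/s × 0.66 s × 1000 mL/L = 516.98 mL.
R = (PIP − Pplat)/V̇ = (23.4 − 11.6) / 0.7833 = 11.8/0.7833 = 15.064 cmH2O·s/L.
C = Vt/(Pplat − PEEP) = 516.98 / (11.6 − 4) = 516.98/7.6 = 68.024 mL/cmH2O.
τ = R × C = 15.064 × 0.06802 L/cmH2O = 1.025 s.
t = −τ·ln(1 − 0.95) = −1.025·ln(0.05) = 3.071 s.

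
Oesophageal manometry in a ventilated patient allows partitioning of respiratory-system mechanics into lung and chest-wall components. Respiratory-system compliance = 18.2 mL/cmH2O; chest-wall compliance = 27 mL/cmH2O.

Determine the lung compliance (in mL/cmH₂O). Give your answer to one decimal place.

55.8

1/CL = 1/Crs − 1/Ccw.
1/CL = 1/18.2 − 1/27 = 0.01791.
CL = 55.835 mL/cmH2O.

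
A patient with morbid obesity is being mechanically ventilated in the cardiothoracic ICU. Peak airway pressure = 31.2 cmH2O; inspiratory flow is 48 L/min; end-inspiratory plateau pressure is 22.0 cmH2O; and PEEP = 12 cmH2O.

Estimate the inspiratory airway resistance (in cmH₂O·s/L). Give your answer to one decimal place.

11.5

Flow: 48 L/min ÷ 60 = 0.8 L/s.
Raw = (PIP − Pplat) / flow = (31.2 − 22.0) / 0.8 = 9.2 / 0.8 = 11.5 cmH2O·s/L.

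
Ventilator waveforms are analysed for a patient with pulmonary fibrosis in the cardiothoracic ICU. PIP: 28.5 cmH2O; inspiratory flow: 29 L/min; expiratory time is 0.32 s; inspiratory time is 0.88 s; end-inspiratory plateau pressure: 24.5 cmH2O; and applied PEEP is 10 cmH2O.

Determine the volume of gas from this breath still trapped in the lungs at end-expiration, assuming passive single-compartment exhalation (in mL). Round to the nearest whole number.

Flow: 29 L/min ÷ 60 = 0.4833 L/s.
Vt = flow × Ti = 0.4833 L/s × 0.88 s × 1000 mL/L = 425.3 mL.
R = (PIP − Pplat)/V̇ = (28.5 − 24.5) / 0.4833 = 4.0/0.4833 = 8.276 cmH2O·s/L.
C = Vt/(Pplat − PEEP) = 425.3 / (24.5 − 10) = 425.3/14.5 = 29.331 mL/cmH2O.
τ = R × C = 8.276 × 0.02933 L/cmH2O = 0.2427 s.
Fraction remaining = e^(−Te/τ) = e^(−0.32/0.2427) = 0.2675.
Trapped volume = 425.3 × 0.2675 = 113.77 mL.

114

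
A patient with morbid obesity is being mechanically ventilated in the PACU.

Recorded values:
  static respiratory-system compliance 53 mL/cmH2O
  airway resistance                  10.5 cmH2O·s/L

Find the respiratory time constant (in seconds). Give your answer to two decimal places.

τ = R × C = 10.5 × 53 mL/cmH2O = 10.5 × 0.053 L/cmH2O = 0.5565 s.

0.56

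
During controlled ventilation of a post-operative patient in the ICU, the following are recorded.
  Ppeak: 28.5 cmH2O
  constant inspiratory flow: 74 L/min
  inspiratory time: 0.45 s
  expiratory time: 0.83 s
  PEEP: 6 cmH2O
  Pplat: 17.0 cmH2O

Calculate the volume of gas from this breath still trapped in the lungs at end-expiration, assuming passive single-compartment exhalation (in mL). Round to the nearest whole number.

95

Flow: 74 L/min ÷ 60 = 1.2333 L/s.
Vt = flow × Ti = 1.2333 L/s × 0.45 s × 1000 mL/L = 554.99 mL.
R = (PIP − Pplat)/V̇ = (28.5 − 17.0) / 1.2333 = 11.5/1.2333 = 9.325 cmH2O·s/L.
C = Vt/(Pplat − PEEP) = 554.99 / (17.0 − 6) = 554.99/11.0 = 50.454 mL/cmH2O.
τ = R × C = 9.325 × 0.05045 L/cmH2O = 0.4704 s.
Fraction remaining = e^(−Te/τ) = e^(−0.83/0.4704) = 0.1713.
Trapped volume = 554.99 × 0.1713 = 95.07 mL.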